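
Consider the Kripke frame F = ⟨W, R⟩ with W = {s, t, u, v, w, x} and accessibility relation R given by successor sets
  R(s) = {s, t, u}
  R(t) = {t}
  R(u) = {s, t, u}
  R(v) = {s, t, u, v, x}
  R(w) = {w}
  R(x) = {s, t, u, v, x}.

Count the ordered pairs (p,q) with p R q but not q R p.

8

Enumerating: (s,t), (u,t), (v,s), (v,t), (v,u), (x,s), (x,t), (x,u).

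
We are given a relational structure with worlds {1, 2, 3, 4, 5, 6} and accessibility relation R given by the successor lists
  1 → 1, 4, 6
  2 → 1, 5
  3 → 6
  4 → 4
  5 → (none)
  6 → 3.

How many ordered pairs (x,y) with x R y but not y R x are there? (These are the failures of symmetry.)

Enumerating: (1,4), (1,6), (2,1), (2,5).

4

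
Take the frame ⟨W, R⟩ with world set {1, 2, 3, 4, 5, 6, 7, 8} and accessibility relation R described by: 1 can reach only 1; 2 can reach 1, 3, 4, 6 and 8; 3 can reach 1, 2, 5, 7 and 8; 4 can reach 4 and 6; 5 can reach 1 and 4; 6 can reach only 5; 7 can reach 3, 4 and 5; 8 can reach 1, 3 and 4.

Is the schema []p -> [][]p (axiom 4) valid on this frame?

Axiom 4 corresponds to the accessibility relation being transitive.
Transitive: no — 2 R 3 and 3 R 5, but not 2 R 5.

No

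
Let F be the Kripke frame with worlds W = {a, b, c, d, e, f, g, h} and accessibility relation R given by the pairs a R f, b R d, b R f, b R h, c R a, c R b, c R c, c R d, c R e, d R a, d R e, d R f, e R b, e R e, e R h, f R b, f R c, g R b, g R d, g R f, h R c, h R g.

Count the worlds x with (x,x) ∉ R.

Enumerating: a, b, d, f, g, h.

6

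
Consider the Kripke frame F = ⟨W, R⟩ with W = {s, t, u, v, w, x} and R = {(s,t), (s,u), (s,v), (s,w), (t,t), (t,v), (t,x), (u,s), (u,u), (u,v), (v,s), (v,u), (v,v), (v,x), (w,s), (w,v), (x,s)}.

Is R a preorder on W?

No

Reflexive: no — s is not related to itself.
Transitive: no — s R t and t R x, but not s R x.
So R is not a preorder.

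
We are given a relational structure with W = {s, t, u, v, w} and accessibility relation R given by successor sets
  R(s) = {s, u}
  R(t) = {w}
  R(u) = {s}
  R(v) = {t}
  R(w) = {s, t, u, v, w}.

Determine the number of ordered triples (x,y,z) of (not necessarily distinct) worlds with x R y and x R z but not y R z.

17

Enumerating: (s,u,u), (v,t,t), (w,s,t), (w,s,v), (w,s,w), (w,t,s), (w,t,t), (w,t,u), (w,t,v), (w,u,t), (w,u,u), (w,u,v), (w,u,w), (w,v,s), (w,v,u), (w,v,v), (w,v,w).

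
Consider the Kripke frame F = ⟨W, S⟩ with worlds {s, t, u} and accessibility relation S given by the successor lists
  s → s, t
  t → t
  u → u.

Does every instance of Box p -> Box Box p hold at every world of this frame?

Axiom 4 corresponds to the accessibility relation being transitive.
Transitive: yes — every two-step S-path is closed by a direct edge.

Yes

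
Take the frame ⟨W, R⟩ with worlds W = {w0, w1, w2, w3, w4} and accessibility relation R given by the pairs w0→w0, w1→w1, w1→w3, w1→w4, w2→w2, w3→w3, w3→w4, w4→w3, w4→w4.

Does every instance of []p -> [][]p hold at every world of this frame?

The schema 4 characterises exactly the transitive frames.
Transitive: yes — every two-step R-path is closed by a direct edge.

Yes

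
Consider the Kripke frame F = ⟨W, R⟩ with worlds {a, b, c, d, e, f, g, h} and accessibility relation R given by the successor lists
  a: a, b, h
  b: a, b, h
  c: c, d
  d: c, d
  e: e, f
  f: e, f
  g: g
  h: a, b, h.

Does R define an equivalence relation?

Reflexive: yes — every world is R-related to itself.
Symmetric: yes — every pair in R has its reverse in R.
Transitive: yes — every two-step R-path is closed by a direct edge.
So R is an equivalence relation.

Yes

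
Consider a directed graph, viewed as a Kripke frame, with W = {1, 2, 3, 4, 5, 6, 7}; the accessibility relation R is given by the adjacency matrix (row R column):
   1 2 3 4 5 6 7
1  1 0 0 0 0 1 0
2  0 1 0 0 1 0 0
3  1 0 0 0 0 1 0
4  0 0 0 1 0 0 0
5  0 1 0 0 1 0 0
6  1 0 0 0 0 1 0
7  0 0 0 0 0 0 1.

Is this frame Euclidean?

Yes

Euclidean: yes — any two successors of a common world are R-related.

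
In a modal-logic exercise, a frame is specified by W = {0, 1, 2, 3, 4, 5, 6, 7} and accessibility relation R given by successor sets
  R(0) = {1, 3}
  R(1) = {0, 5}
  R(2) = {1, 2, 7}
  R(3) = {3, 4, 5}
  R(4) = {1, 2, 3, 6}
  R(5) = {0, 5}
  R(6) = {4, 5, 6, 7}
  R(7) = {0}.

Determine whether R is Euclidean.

No

Euclidean: no — 0 R 1 and 0 R 3, but not 1 R 3.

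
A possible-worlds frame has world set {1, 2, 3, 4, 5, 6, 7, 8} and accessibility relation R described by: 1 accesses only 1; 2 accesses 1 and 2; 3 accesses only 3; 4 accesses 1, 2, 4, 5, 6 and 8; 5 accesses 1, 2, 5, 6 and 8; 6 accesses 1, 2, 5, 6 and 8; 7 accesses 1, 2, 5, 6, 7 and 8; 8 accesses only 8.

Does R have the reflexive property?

Yes

Reflexive: yes — every world is R-related to itself.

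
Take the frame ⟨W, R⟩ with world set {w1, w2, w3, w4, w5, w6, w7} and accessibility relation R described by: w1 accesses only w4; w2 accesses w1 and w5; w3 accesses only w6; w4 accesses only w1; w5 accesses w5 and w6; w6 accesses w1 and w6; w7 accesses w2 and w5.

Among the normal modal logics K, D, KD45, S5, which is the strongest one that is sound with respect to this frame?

D

Serial (axiom D): yes — every world has a successor (e.g. w1 R w4).
Euclidean (axiom 5): no — w2 R w1 and w2 R w5, but not w1 R w5.
Transitive (axiom 4): no — w2 R w1 and w1 R w4, but not w2 R w4.
Reflexive (axiom T): no — w1 is not related to itself.
So F validates K, D; KD45 would additionally require R to be Euclidean and transitive. The strongest is D.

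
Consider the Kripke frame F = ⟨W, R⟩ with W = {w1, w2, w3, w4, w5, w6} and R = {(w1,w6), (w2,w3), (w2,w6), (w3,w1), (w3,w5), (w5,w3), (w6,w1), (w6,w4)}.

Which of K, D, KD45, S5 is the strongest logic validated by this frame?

Serial (axiom D): no — w4 has no R-successor.
Euclidean (axiom 5): no — w2 R w3 and w2 R w6, but not w3 R w6.
Transitive (axiom 4): no — w1 R w6 and w6 R w4, but not w1 R w4.
Reflexive (axiom T): no — w1 is not related to itself.
So F validates K; D would additionally require R to be serial. The strongest is K.

K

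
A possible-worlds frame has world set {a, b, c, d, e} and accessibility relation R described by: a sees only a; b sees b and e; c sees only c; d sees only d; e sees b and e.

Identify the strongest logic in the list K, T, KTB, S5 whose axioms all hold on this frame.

S5

Reflexive (axiom T): yes — every world is R-related to itself.
Symmetric (axiom B): yes — every pair in R has its reverse in R.
Euclidean (axiom 5): yes — any two successors of a common world are R-related.
So F validates K, T, KTB, S5. The strongest is S5.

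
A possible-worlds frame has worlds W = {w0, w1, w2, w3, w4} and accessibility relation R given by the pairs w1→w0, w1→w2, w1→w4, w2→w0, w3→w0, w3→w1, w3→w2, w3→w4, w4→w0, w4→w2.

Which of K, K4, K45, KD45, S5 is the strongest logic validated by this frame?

Transitive (axiom 4): yes — every two-step R-path is closed by a direct edge.
Euclidean (axiom 5): no — w1 R w0 and w1 R w2, but not w0 R w2.
Serial (axiom D): no — w0 has no R-successor.
Reflexive (axiom T): no — w0 is not related to itself.
So F validates K, K4; K45 would additionally require R to be Euclidean. The strongest is K4.

K4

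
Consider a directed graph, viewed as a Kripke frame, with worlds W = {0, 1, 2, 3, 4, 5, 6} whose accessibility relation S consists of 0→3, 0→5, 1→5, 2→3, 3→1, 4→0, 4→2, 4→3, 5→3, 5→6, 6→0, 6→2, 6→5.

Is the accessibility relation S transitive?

Transitive: no — 0 S 3 and 3 S 1, but not 0 S 1.

No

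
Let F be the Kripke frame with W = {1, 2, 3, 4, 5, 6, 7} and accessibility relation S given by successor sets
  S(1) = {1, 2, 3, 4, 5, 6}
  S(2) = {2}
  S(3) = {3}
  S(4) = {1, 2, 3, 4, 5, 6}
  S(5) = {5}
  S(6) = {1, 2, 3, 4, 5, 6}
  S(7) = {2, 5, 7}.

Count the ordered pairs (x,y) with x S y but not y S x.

Enumerating: (1,2), (1,3), (1,5), (4,2), (4,3), (4,5), (6,2), (6,3), (6,5), (7,2), (7,5).

11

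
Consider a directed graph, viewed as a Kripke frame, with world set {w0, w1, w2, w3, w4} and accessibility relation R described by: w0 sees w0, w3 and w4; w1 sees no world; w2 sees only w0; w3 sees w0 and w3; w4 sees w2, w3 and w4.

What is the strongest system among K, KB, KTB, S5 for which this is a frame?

Symmetric (axiom B): no — w0 R w4 but not w4 R w0.
Reflexive (axiom T): no — w1 is not related to itself.
Euclidean (axiom 5): no — w0 R w3 and w0 R w4, but not w3 R w4.
So F validates K; KB would additionally require R to be symmetric. The strongest is K.

K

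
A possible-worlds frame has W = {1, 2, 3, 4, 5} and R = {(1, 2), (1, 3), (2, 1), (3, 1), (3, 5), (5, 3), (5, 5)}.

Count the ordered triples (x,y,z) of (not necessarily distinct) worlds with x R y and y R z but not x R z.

Enumerating: (1,2,1), (1,3,1), (1,3,5), (2,1,2), (2,1,3), (3,1,2), (3,1,3), (3,5,3), (5,3,1).

9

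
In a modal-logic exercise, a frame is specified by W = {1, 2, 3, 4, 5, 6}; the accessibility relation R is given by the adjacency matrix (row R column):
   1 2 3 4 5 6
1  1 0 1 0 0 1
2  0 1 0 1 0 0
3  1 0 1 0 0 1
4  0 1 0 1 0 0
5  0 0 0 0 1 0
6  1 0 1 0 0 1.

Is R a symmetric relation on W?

Symmetric: yes — every pair in R has its reverse in R.

Yes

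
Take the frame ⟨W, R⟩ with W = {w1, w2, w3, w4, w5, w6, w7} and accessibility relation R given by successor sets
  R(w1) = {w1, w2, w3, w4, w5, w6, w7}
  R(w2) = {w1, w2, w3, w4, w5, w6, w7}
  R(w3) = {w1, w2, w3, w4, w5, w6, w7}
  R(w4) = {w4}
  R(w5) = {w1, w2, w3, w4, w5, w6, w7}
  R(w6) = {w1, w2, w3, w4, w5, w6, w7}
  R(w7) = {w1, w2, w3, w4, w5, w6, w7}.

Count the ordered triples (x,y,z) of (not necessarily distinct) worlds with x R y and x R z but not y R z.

Enumerating: (w1,w4,w1), (w1,w4,w2), (w1,w4,w3), (w1,w4,w5), (w1,w4,w6), (w1,w4,w7), (w2,w4,w1), (w2,w4,w2), (w2,w4,w3), (w2,w4,w5), (w2,w4,w6), (w2,w4,w7), … and 24 more.
Total: 36.

36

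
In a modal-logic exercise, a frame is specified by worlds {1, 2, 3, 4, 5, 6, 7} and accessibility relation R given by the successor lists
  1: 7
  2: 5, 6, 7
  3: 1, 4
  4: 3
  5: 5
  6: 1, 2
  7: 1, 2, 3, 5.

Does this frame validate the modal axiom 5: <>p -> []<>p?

No

Axiom 5 corresponds to the accessibility relation being Euclidean.
Euclidean: no — 2 R 5 and 2 R 6, but not 5 R 6.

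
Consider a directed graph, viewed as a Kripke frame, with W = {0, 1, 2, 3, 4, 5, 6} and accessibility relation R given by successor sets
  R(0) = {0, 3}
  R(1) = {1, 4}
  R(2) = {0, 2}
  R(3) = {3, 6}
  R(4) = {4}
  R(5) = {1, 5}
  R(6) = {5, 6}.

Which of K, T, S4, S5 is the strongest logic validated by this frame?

Reflexive (axiom T): yes — every world is R-related to itself.
Transitive (axiom 4): no — 0 R 3 and 3 R 6, but not 0 R 6.
Euclidean (axiom 5): no — 0 R 3 and 0 R 0, but not 3 R 0.
So F validates K, T; S4 would additionally require R to be transitive. The strongest is T.

T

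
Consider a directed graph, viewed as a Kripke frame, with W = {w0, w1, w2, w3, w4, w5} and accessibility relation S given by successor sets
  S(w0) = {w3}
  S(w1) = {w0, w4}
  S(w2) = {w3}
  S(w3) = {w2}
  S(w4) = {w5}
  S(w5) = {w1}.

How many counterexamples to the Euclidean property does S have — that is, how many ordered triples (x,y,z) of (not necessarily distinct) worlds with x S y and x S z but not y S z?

Enumerating: (w0,w3,w3), (w1,w0,w0), (w1,w0,w4), (w1,w4,w0), (w1,w4,w4), (w2,w3,w3), (w3,w2,w2), (w4,w5,w5), (w5,w1,w1).

9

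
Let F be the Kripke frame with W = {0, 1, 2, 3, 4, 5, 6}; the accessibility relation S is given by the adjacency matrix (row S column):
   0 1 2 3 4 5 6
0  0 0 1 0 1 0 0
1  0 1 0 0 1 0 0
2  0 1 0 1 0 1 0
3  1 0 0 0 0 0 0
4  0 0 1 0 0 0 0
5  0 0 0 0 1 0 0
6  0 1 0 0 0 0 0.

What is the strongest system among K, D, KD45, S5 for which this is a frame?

D

Serial (axiom D): yes — every world has a successor (e.g. 0 S 2).
Euclidean (axiom 5): no — 0 S 2 and 0 S 4, but not 2 S 4.
Transitive (axiom 4): no — 0 S 2 and 2 S 1, but not 0 S 1.
Reflexive (axiom T): no — 0 is not related to itself.
So F validates K, D; KD45 would additionally require S to be Euclidean and transitive. The strongest is D.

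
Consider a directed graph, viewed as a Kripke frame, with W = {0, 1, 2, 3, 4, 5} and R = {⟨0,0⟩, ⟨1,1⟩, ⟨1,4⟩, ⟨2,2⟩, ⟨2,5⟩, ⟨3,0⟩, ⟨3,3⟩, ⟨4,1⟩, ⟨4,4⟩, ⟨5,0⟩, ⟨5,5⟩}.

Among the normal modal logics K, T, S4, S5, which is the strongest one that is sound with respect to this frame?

T

Reflexive (axiom T): yes — every world is R-related to itself.
Transitive (axiom 4): no — 2 R 5 and 5 R 0, but not 2 R 0.
Euclidean (axiom 5): no — 2 R 5 and 2 R 2, but not 5 R 2.
So F validates K, T; S4 would additionally require R to be transitive. The strongest is T.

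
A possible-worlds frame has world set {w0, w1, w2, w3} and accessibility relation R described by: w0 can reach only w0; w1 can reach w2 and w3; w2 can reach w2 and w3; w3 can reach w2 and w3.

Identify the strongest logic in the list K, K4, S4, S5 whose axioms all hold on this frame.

Transitive (axiom 4): yes — every two-step R-path is closed by a direct edge.
Reflexive (axiom T): no — w1 is not related to itself.
Euclidean (axiom 5): yes — any two successors of a common world are R-related.
So F validates K, K4; S4 would additionally require R to be reflexive. The strongest is K4.

K4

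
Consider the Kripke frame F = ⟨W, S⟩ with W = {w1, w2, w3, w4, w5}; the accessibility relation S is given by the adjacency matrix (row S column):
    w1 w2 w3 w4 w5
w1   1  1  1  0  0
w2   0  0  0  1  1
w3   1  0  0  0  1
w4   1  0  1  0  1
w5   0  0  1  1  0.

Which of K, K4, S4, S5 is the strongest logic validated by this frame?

Transitive (axiom 4): no — w1 S w2 and w2 S w4, but not w1 S w4.
Reflexive (axiom T): no — w2 is not related to itself.
Euclidean (axiom 5): no — w1 S w2 and w1 S w3, but not w2 S w3.
So F validates K; K4 would additionally require S to be transitive. The strongest is K.

K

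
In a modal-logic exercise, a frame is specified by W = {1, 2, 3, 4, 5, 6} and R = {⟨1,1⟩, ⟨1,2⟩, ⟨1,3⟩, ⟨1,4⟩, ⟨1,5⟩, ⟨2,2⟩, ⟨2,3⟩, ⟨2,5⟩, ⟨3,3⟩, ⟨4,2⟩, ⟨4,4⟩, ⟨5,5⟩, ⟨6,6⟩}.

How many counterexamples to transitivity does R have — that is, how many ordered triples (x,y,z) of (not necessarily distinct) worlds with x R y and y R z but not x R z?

Enumerating: (4,2,3), (4,2,5).

2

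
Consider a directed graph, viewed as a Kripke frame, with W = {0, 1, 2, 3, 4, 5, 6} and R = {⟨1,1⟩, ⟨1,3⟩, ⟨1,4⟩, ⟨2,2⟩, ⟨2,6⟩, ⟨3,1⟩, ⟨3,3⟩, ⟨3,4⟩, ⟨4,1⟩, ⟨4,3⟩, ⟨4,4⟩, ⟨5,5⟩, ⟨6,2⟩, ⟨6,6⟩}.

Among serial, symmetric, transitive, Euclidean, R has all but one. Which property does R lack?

serial

Serial: no — 0 has no R-successor.
Symmetric: yes — every pair in R has its reverse in R.
Transitive: yes — every two-step R-path is closed by a direct edge.
Euclidean: yes — any two successors of a common world are R-related.
Only serial fails.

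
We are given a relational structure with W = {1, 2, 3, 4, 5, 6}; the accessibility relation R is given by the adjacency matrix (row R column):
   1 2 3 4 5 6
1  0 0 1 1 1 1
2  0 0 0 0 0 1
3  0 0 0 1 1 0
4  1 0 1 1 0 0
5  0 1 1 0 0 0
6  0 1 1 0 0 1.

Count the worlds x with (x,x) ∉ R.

Enumerating: 1, 2, 3, 5.

4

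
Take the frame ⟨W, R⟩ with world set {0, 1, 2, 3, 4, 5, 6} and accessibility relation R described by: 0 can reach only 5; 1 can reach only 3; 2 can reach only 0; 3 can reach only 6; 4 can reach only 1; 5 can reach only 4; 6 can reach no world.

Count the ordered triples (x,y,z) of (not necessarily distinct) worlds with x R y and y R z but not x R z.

5

Enumerating: (0,5,4), (1,3,6), (2,0,5), (4,1,3), (5,4,1).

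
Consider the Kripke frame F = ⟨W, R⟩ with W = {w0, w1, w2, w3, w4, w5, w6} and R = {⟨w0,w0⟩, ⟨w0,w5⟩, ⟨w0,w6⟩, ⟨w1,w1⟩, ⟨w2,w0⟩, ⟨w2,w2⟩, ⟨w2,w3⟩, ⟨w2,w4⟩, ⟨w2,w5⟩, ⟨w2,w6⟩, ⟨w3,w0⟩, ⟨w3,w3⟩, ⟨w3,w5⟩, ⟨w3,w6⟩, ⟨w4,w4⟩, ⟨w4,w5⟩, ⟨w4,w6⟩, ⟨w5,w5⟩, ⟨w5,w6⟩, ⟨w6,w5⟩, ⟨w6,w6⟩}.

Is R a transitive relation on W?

Transitive: yes — every two-step R-path is closed by a direct edge.

Yes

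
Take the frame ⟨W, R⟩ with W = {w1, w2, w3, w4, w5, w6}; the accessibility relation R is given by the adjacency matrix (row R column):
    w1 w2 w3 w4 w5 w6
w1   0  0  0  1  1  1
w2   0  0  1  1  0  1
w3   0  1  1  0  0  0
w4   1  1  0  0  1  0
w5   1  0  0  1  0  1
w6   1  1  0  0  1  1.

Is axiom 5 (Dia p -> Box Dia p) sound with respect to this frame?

No

The schema 5 characterises exactly the Euclidean frames.
Euclidean: no — w1 R w4 and w1 R w6, but not w4 R w6.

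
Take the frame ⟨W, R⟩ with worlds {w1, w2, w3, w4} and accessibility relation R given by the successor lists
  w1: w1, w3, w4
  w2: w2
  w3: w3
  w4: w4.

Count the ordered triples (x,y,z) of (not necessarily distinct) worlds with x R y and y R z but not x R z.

0

R is transitive; there are no such tuples.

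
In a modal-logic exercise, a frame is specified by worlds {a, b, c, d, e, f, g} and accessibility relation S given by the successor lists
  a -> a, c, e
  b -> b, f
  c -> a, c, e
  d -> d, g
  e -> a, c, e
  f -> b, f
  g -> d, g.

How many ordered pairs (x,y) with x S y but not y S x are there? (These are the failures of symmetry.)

0

S is symmetric; there are no such tuples.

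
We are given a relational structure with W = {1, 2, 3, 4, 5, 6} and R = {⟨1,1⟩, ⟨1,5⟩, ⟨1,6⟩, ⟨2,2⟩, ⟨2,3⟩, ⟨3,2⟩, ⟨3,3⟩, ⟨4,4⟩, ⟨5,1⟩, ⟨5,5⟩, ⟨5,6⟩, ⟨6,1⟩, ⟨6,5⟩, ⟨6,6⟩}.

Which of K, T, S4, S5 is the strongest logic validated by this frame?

Reflexive (axiom T): yes — every world is R-related to itself.
Transitive (axiom 4): yes — every two-step R-path is closed by a direct edge.
Euclidean (axiom 5): yes — any two successors of a common world are R-related.
So F validates K, T, S4, S5. The strongest is S5.

S5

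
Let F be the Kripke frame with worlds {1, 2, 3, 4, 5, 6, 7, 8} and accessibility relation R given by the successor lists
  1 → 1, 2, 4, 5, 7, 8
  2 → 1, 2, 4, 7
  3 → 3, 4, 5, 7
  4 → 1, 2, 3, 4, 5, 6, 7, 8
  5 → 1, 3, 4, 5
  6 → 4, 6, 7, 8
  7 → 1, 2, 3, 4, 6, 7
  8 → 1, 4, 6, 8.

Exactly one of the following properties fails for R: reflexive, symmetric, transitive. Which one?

transitive

Reflexive: yes — every world is R-related to itself.
Symmetric: yes — every pair in R has its reverse in R.
Transitive: no — 1 R 4 and 4 R 3, but not 1 R 3.
Only transitive fails.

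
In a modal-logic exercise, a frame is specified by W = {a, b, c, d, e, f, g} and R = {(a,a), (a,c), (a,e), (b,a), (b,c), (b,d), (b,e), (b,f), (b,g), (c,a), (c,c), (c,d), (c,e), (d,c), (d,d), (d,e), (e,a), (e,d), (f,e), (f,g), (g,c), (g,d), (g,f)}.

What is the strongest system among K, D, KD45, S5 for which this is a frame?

D

Serial (axiom D): yes — every world has a successor (e.g. a R a).
Euclidean (axiom 5): no — a R e and a R c, but not e R c.
Transitive (axiom 4): no — a R c and c R d, but not a R d.
Reflexive (axiom T): no — b is not related to itself.
So F validates K, D; KD45 would additionally require R to be Euclidean and transitive. The strongest is D.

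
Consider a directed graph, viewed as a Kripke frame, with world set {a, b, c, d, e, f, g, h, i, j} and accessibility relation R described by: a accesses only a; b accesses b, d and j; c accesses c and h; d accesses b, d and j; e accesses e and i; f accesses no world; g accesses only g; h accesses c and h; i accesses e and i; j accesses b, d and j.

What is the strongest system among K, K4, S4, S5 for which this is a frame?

Transitive (axiom 4): yes — every two-step R-path is closed by a direct edge.
Reflexive (axiom T): no — f is not related to itself.
Euclidean (axiom 5): yes — any two successors of a common world are R-related.
So F validates K, K4; S4 would additionally require R to be reflexive. The strongest is K4.

K4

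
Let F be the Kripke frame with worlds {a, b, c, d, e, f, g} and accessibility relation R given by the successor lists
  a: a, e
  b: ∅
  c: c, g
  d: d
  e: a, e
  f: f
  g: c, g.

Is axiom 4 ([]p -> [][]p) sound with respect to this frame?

Yes

Axiom 4 corresponds to the accessibility relation being transitive.
Transitive: yes — every two-step R-path is closed by a direct edge.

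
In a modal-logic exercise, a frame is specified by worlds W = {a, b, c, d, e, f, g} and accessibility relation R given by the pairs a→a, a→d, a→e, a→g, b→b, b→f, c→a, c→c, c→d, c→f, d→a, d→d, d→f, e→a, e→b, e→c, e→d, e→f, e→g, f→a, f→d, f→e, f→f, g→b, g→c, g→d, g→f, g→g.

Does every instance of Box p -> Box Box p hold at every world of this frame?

No

By correspondence theory, 4 is valid on a frame iff R is transitive.
Transitive: no — a R d and d R f, but not a R f.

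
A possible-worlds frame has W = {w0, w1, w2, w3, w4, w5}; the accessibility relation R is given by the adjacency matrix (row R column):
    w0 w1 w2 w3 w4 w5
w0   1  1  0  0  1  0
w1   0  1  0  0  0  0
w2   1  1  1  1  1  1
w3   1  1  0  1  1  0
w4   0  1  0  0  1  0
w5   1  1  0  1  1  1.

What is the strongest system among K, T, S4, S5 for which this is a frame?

Reflexive (axiom T): yes — every world is R-related to itself.
Transitive (axiom 4): yes — every two-step R-path is closed by a direct edge.
Euclidean (axiom 5): no — w0 R w1 and w0 R w4, but not w1 R w4.
So F validates K, T, S4; S5 would additionally require R to be Euclidean. The strongest is S4.

S4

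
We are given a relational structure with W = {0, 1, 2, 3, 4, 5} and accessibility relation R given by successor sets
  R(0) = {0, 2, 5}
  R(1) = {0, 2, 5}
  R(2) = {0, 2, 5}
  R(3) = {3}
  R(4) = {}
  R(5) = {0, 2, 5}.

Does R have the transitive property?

Transitive: yes — every two-step R-path is closed by a direct edge.

Yes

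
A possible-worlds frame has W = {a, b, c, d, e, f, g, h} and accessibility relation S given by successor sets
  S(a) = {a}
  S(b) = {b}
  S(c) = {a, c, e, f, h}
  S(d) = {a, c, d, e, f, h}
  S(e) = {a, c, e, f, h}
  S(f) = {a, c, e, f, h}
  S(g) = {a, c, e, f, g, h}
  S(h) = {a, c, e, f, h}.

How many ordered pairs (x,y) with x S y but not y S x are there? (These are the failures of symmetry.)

Enumerating: (c,a), (d,a), (d,c), (d,e), (d,f), (d,h), (e,a), (f,a), (g,a), (g,c), (g,e), (g,f), (g,h), (h,a).

14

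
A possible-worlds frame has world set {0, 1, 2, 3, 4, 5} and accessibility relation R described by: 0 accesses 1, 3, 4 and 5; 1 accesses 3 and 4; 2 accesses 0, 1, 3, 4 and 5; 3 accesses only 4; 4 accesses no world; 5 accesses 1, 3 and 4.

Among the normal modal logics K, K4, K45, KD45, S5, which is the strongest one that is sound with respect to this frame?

Transitive (axiom 4): yes — every two-step R-path is closed by a direct edge.
Euclidean (axiom 5): no — 0 R 1 and 0 R 5, but not 1 R 5.
Serial (axiom D): no — 4 has no R-successor.
Reflexive (axiom T): no — 0 is not related to itself.
So F validates K, K4; K45 would additionally require R to be Euclidean. The strongest is K4.

K4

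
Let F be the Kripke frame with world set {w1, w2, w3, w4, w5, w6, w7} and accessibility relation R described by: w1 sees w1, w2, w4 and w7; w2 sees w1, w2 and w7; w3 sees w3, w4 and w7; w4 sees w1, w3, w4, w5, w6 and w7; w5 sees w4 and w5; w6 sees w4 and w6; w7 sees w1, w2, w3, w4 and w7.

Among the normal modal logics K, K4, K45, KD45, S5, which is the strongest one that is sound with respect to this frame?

Transitive (axiom 4): no — w1 R w4 and w4 R w3, but not w1 R w3.
Euclidean (axiom 5): no — w1 R w2 and w1 R w4, but not w2 R w4.
Serial (axiom D): yes — every world has a successor (e.g. w1 R w1).
Reflexive (axiom T): yes — every world is R-related to itself.
So F validates K; K4 would additionally require R to be transitive. The strongest is K.

K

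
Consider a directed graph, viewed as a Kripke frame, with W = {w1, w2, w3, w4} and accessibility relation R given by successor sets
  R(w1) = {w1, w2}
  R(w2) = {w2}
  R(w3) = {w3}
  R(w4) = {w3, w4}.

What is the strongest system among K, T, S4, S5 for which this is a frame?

Reflexive (axiom T): yes — every world is R-related to itself.
Transitive (axiom 4): yes — every two-step R-path is closed by a direct edge.
Euclidean (axiom 5): no — w1 R w2 and w1 R w1, but not w2 R w1.
So F validates K, T, S4; S5 would additionally require R to be Euclidean. The strongest is S4.

S4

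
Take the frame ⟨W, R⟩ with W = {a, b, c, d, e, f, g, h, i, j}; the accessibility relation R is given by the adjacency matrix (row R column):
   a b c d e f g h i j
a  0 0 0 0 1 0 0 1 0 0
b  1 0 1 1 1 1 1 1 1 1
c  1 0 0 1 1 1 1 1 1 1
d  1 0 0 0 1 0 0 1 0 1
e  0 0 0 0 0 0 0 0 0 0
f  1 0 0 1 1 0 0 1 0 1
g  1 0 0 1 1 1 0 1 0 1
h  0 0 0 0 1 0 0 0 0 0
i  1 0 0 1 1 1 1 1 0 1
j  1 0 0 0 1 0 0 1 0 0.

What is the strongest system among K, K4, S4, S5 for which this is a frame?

Transitive (axiom 4): yes — every two-step R-path is closed by a direct edge.
Reflexive (axiom T): no — a is not related to itself.
Euclidean (axiom 5): no — a R e and a R h, but not e R h.
So F validates K, K4; S4 would additionally require R to be reflexive. The strongest is K4.

K4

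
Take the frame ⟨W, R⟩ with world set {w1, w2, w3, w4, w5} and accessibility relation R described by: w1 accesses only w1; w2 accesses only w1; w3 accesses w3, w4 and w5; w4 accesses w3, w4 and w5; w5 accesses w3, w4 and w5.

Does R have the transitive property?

Yes

Transitive: yes — every two-step R-path is closed by a direct edge.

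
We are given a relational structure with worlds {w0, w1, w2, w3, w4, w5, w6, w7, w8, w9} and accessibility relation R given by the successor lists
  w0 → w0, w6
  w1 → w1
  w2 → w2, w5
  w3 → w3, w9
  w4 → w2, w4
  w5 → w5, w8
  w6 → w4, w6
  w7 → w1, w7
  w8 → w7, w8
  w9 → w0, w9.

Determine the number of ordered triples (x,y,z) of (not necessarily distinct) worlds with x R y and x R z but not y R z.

9

Enumerating: (w0,w6,w0), (w2,w5,w2), (w3,w9,w3), (w4,w2,w4), (w5,w8,w5), (w6,w4,w6), (w7,w1,w7), (w8,w7,w8), (w9,w0,w9).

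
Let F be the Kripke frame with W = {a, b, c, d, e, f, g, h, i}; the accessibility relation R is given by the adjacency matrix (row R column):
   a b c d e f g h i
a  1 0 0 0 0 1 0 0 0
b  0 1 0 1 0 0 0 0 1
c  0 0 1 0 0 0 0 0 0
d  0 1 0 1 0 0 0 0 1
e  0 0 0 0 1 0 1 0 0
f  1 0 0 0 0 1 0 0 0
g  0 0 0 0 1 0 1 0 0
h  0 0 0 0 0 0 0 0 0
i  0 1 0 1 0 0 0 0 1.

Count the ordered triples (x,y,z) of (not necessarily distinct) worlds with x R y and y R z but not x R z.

R is transitive; there are no such tuples.

0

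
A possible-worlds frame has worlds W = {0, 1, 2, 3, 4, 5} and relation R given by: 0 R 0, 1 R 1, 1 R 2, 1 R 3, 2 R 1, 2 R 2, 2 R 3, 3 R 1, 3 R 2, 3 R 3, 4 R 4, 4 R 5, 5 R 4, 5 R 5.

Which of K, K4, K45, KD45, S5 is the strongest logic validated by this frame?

S5

Transitive (axiom 4): yes — every two-step R-path is closed by a direct edge.
Euclidean (axiom 5): yes — any two successors of a common world are R-related.
Serial (axiom D): yes — every world has a successor (e.g. 0 R 0).
Reflexive (axiom T): yes — every world is R-related to itself.
So F validates K, K4, K45, KD45, S5. The strongest is S5.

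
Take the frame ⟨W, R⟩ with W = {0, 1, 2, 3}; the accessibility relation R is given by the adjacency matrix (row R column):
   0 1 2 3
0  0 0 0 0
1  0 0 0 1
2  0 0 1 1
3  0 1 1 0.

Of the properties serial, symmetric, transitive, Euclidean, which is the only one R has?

Serial: no — 0 has no R-successor.
Symmetric: yes — every pair in R has its reverse in R.
Transitive: no — 1 R 3 and 3 R 2, but not 1 R 2.
Euclidean: no — 3 R 1 and 3 R 2, but not 1 R 2.
Only symmetric holds.

symmetric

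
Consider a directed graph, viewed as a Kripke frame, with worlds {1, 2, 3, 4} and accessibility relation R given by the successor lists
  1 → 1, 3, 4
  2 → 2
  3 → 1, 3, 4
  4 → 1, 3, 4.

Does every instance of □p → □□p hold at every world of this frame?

Yes

The schema 4 characterises exactly the transitive frames.
Transitive: yes — every two-step R-path is closed by a direct edge.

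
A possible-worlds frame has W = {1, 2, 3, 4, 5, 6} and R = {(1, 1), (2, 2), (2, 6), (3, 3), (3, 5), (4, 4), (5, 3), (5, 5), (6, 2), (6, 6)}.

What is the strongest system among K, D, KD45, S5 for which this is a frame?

S5

Serial (axiom D): yes — every world has a successor (e.g. 1 R 1).
Euclidean (axiom 5): yes — any two successors of a common world are R-related.
Transitive (axiom 4): yes — every two-step R-path is closed by a direct edge.
Reflexive (axiom T): yes — every world is R-related to itself.
So F validates K, D, KD45, S5. The strongest is S5.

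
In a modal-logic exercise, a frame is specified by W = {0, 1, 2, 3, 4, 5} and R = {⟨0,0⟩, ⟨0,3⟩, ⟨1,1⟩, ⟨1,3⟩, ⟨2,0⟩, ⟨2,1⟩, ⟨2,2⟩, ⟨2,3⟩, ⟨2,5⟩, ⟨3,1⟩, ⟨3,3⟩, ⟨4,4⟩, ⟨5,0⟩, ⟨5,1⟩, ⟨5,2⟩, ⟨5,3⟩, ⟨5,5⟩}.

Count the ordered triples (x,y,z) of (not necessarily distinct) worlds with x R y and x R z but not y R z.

Enumerating: (0,3,0), (2,0,1), (2,0,2), (2,0,5), (2,1,0), (2,1,2), (2,1,5), (2,3,0), (2,3,2), (2,3,5), (5,0,1), (5,0,2), … and 7 more.
Total: 19.

19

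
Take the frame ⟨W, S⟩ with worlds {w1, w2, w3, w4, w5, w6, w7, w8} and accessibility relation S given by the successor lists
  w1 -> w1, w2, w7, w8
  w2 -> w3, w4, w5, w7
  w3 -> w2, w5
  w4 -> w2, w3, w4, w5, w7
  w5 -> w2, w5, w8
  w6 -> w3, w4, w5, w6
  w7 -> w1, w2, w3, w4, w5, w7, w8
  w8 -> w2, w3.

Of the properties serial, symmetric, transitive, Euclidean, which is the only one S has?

Serial: yes — every world has a successor (e.g. w1 S w1).
Symmetric: no — w1 S w2 but not w2 S w1.
Transitive: no — w1 S w2 and w2 S w3, but not w1 S w3.
Euclidean: no — w1 S w2 and w1 S w8, but not w2 S w8.
Only serial holds.

serial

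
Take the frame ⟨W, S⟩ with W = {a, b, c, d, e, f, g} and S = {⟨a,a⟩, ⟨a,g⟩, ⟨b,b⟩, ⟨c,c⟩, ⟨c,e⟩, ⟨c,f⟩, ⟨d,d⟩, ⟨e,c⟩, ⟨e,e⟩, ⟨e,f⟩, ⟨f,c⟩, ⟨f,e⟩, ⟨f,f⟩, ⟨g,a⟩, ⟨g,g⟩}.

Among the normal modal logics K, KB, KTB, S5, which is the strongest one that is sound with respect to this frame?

S5

Symmetric (axiom B): yes — every pair in S has its reverse in S.
Reflexive (axiom T): yes — every world is S-related to itself.
Euclidean (axiom 5): yes — any two successors of a common world are S-related.
So F validates K, KB, KTB, S5. The strongest is S5.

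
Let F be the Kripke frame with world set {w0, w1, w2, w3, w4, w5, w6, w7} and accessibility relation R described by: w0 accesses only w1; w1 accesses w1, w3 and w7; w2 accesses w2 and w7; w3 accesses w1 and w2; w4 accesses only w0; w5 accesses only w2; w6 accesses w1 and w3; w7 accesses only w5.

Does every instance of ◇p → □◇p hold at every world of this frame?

By correspondence theory, 5 is valid on a frame iff R is Euclidean.
Euclidean: no — w1 R w3 and w1 R w7, but not w3 R w7.

No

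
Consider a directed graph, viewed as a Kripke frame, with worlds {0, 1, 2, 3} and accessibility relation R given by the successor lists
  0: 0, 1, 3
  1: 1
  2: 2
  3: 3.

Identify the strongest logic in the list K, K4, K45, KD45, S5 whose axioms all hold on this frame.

Transitive (axiom 4): yes — every two-step R-path is closed by a direct edge.
Euclidean (axiom 5): no — 0 R 1 and 0 R 3, but not 1 R 3.
Serial (axiom D): yes — every world has a successor (e.g. 0 R 0).
Reflexive (axiom T): yes — every world is R-related to itself.
So F validates K, K4; K45 would additionally require R to be Euclidean. The strongest is K4.

K4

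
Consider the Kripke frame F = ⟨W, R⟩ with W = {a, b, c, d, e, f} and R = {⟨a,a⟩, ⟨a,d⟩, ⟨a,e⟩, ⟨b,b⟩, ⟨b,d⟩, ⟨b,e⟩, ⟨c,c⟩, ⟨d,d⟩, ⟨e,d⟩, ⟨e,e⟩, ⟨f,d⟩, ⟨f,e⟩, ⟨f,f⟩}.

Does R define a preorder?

Reflexive: yes — every world is R-related to itself.
Transitive: yes — every two-step R-path is closed by a direct edge.
So R is a preorder.

Yes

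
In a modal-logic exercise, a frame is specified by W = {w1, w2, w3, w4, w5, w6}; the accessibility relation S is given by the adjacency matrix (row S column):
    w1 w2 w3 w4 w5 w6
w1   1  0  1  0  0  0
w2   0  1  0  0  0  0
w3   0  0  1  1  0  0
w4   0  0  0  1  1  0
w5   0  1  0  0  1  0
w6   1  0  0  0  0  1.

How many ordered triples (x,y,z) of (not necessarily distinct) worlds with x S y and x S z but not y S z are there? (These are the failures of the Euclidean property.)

5

Enumerating: (w1,w3,w1), (w3,w4,w3), (w4,w5,w4), (w5,w2,w5), (w6,w1,w6).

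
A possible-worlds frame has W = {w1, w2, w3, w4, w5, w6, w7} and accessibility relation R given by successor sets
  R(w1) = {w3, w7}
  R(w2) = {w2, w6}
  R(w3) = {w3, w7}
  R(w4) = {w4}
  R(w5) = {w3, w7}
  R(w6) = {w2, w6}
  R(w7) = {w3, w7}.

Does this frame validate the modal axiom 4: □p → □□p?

By correspondence theory, 4 is valid on a frame iff R is transitive.
Transitive: yes — every two-step R-path is closed by a direct edge.

Yes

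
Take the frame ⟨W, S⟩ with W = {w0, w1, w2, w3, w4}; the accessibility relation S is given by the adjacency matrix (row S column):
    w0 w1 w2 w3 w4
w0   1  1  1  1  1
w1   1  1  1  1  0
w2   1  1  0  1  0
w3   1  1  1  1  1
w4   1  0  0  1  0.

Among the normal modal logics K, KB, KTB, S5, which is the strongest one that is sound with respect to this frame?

KB

Symmetric (axiom B): yes — every pair in S has its reverse in S.
Reflexive (axiom T): no — w2 is not related to itself.
Euclidean (axiom 5): no — w0 S w1 and w0 S w4, but not w1 S w4.
So F validates K, KB; KTB would additionally require S to be reflexive. The strongest is KB.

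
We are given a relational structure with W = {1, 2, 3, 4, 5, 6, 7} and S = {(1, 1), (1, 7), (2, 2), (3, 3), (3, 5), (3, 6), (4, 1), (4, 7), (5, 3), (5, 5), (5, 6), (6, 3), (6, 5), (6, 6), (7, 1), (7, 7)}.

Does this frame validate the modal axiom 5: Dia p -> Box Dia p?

By correspondence theory, 5 is valid on a frame iff S is Euclidean.
Euclidean: yes — any two successors of a common world are S-related.

Yes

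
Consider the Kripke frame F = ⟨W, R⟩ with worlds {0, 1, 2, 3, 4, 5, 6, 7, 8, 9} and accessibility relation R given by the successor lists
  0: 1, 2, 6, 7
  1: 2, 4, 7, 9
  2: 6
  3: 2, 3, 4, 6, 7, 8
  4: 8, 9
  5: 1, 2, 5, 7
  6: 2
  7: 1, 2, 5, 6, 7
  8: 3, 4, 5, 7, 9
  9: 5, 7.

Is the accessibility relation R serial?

Serial: yes — every world has a successor (e.g. 0 R 1).

Yes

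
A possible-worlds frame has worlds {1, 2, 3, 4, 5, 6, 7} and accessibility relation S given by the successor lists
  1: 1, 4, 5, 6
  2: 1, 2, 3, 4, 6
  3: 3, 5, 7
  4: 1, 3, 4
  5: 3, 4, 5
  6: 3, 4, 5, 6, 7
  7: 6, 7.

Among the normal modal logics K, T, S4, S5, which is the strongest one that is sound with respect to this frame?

T

Reflexive (axiom T): yes — every world is S-related to itself.
Transitive (axiom 4): no — 1 S 4 and 4 S 3, but not 1 S 3.
Euclidean (axiom 5): no — 1 S 4 and 1 S 5, but not 4 S 5.
So F validates K, T; S4 would additionally require S to be transitive. The strongest is T.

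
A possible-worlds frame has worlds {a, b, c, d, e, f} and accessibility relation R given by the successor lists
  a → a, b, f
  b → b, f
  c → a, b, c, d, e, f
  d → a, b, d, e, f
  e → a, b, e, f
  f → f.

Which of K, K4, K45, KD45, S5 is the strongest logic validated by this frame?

K4

Transitive (axiom 4): yes — every two-step R-path is closed by a direct edge.
Euclidean (axiom 5): no — a R f and a R b, but not f R b.
Serial (axiom D): yes — every world has a successor (e.g. a R a).
Reflexive (axiom T): yes — every world is R-related to itself.
So F validates K, K4; K45 would additionally require R to be Euclidean. The strongest is K4.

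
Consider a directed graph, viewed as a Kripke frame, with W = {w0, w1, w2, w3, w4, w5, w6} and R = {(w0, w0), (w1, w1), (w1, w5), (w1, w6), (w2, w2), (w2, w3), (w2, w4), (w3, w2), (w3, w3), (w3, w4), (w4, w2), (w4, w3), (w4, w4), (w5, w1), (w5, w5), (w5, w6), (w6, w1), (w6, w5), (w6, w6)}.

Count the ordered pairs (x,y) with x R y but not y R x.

R is symmetric; there are no such tuples.

0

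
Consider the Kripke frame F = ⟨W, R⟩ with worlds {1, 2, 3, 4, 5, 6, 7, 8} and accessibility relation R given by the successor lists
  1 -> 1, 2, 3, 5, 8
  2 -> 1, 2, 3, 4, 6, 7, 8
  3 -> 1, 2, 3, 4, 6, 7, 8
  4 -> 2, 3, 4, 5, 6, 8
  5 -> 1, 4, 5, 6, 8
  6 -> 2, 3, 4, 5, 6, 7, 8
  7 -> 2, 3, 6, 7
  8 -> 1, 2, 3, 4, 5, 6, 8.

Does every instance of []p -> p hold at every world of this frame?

Yes

The schema T characterises exactly the reflexive frames.
Reflexive: yes — every world is R-related to itself.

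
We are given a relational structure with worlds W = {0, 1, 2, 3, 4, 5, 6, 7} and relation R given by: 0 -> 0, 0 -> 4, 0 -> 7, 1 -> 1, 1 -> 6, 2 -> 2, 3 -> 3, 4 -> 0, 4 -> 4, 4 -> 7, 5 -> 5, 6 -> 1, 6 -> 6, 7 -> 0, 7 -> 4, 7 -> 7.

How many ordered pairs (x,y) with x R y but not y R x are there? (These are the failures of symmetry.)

0

R is symmetric; there are no such tuples.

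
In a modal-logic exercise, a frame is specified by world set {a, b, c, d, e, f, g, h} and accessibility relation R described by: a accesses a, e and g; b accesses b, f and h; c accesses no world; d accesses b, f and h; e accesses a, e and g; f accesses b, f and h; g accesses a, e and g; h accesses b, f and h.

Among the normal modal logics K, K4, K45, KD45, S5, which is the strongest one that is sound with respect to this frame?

Transitive (axiom 4): yes — every two-step R-path is closed by a direct edge.
Euclidean (axiom 5): yes — any two successors of a common world are R-related.
Serial (axiom D): no — c has no R-successor.
Reflexive (axiom T): no — c is not related to itself.
So F validates K, K4, K45; KD45 would additionally require R to be serial. The strongest is K45.

K45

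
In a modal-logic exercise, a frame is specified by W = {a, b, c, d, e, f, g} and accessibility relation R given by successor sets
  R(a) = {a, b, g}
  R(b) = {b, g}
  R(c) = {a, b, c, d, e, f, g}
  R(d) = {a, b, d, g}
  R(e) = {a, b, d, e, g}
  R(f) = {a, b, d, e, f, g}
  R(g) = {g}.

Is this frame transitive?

Yes

Transitive: yes — every two-step R-path is closed by a direct edge.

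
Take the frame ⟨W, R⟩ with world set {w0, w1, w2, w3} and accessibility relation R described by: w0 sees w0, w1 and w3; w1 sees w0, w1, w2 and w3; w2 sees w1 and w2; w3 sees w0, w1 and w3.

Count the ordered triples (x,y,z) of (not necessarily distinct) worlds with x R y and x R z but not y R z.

Enumerating: (w1,w0,w2), (w1,w2,w0), (w1,w2,w3), (w1,w3,w2).

4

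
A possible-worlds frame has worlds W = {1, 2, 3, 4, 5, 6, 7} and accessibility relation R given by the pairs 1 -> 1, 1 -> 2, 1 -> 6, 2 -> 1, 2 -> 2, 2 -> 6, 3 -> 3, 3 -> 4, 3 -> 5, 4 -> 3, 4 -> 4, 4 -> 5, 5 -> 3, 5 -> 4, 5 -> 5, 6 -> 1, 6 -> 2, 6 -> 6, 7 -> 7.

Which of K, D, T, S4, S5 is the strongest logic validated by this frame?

S5

Serial (axiom D): yes — every world has a successor (e.g. 1 R 1).
Reflexive (axiom T): yes — every world is R-related to itself.
Transitive (axiom 4): yes — every two-step R-path is closed by a direct edge.
Euclidean (axiom 5): yes — any two successors of a common world are R-related.
So F validates K, D, T, S4, S5. The strongest is S5.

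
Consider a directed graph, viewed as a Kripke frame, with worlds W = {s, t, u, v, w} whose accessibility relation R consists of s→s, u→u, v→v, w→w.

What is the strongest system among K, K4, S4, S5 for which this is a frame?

Transitive (axiom 4): yes — every two-step R-path is closed by a direct edge.
Reflexive (axiom T): no — t is not related to itself.
Euclidean (axiom 5): yes — any two successors of a common world are R-related.
So F validates K, K4; S4 would additionally require R to be reflexive. The strongest is K4.

K4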